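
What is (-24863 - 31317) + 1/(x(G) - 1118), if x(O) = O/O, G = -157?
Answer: -62753061/1117 ≈ -56180.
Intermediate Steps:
x(O) = 1
(-24863 - 31317) + 1/(x(G) - 1118) = (-24863 - 31317) + 1/(1 - 1118) = -56180 + 1/(-1117) = -56180 - 1/1117 = -62753061/1117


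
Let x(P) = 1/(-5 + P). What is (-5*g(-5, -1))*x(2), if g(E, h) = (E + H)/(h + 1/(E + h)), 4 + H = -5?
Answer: 20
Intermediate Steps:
H = -9 (H = -4 - 5 = -9)
g(E, h) = (-9 + E)/(h + 1/(E + h)) (g(E, h) = (E - 9)/(h + 1/(E + h)) = (-9 + E)/(h + 1/(E + h)))
(-5*g(-5, -1))*x(2) = (-5*((-5)**2 - 9*(-5) - 9*(-1) - 5*(-1))/(1 + (-1)**2 - 5*(-1)))/(-5 + 2) = -5*(25 + 45 + 9 + 5)/(1 + 1 + 5)/(-3) = -5*84/7*(-1/3) = -5*12*(-1/3) = -60*(-1/3) = 20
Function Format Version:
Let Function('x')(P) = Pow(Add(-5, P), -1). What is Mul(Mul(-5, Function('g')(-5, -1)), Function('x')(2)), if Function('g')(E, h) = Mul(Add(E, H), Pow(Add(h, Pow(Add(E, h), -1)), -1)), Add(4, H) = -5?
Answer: 20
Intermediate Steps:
H = -9 (H = Add(-4, -5) = -9)
Function('g')(E, h) = Mul(Pow(Add(h, Pow(Add(E, h), -1)), -1), Add(-9, E)) (Function('g')(E, h) = Mul(Add(E, -9), Pow(Add(h, Pow(Add(E, h), -1)), -1)) = Mul(Add(-9, E), Pow(Add(h, Pow(Add(E, h), -1)), -1)) = Mul(Pow(Add(h, Pow(Add(E, h), -1)), -1), Add(-9, E)))
Mul(Mul(-5, Function('g')(-5, -1)), Function('x')(2)) = Mul(Mul(-5, Mul(Pow(Add(1, Pow(-1, 2), Mul(-5, -1)), -1), Add(Pow(-5, 2), Mul(-9, -5), Mul(-9, -1), Mul(-5, -1)))), Pow(Add(-5, 2), -1)) = Mul(Mul(-5, Mul(Pow(Add(1, 1, 5), -1), Add(25, 45, 9, 5))), Pow(-3, -1)) = Mul(Mul(-5, Mul(Pow(7, -1), 84)), Rational(-1, 3)) = Mul(Mul(-5, Mul(Rational(1, 7), 84)), Rational(-1, 3)) = Mul(Mul(-5, 12), Rational(-1, 3)) = Mul(-60, Rational(-1, 3)) = 20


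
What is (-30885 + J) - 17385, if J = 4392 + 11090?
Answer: -32788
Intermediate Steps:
J = 15482
(-30885 + J) - 17385 = (-30885 + 15482) - 17385 = -15403 - 17385 = -32788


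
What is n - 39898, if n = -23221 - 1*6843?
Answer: -69962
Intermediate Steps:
n = -30064 (n = -23221 - 6843 = -30064)
n - 39898 = -30064 - 39898 = -69962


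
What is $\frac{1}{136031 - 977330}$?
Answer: $- \frac{1}{841299} \approx -1.1886 \cdot 10^{-6}$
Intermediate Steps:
$\frac{1}{136031 - 977330} = \frac{1}{-841299} = - \frac{1}{841299}$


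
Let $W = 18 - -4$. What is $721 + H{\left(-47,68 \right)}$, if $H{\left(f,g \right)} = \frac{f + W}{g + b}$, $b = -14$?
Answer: $\frac{38909}{54} \approx 720.54$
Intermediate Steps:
$W = 22$ ($W = 18 + 4 = 22$)
$H{\left(f,g \right)} = \frac{22 + f}{-14 + g}$ ($H{\left(f,g \right)} = \frac{f + 22}{g - 14} = \frac{22 + f}{-14 + g}$)
$721 + H{\left(-47,68 \right)} = 721 + \frac{22 - 47}{-14 + 68} = 721 + \frac{1}{54} \left(-25\right) = 721 - \frac{25}{54} = \frac{38909}{54}$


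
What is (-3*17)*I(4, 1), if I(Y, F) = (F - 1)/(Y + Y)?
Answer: 0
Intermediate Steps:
I(Y, F) = (-1 + F)/(2*Y) (I(Y, F) = (-1 + F)/((2*Y)) = (-1 + F)*(1/(2*Y)) = (-1 + F)/(2*Y))
(-3*17)*I(4, 1) = (-3*17)*((½)*(-1 + 1)/4) = -51*0/(2*4) = -51*0 = 0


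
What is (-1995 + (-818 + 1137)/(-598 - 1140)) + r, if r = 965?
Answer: -162769/158 ≈ -1030.2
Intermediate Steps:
(-1995 + (-818 + 1137)/(-598 - 1140)) + r = (-1995 + (-818 + 1137)/(-598 - 1140)) + 965 = (-1995 + 319/(-1738)) + 965 = (-1995 + 319*(-1/1738)) + 965 = (-1995 - 29/158) + 965 = -315239/158 + 965 = -162769/158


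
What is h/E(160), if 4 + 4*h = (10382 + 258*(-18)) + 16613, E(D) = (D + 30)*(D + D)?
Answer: 22347/243200 ≈ 0.091887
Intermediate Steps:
E(D) = 2*D*(30 + D) (E(D) = (30 + D)*(2*D) = 2*D*(30 + D))
h = 22347/4 (h = -1 + ((10382 + 258*(-18)) + 16613)/4 = -1 + ((10382 - 4644) + 16613)/4 = -1 + (5738 + 16613)/4 = -1 + (¼)*22351 = -1 + 22351/4 = 22347/4 ≈ 5586.8)
h/E(160) = 22347/(4*((2*160*(30 + 160)))) = 22347/(4*((2*160*190))) = (22347/4)/60800 = (22347/4)*(1/60800) = 22347/243200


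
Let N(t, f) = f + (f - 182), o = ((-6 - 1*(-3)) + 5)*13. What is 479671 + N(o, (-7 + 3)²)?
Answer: 479521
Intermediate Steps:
o = 26 (o = ((-6 + 3) + 5)*13 = (-3 + 5)*13 = 2*13 = 26)
N(t, f) = -182 + 2*f (N(t, f) = f + (-182 + f) = -182 + 2*f)
479671 + N(o, (-7 + 3)²) = 479671 + (-182 + 2*(-7 + 3)²) = 479671 + (-182 + 2*(-4)²) = 479671 + (-182 + 2*16) = 479671 + (-182 + 32) = 479671 - 150 = 479521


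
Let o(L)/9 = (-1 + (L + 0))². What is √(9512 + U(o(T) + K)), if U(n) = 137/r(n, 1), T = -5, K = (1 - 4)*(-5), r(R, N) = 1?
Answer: √9649 ≈ 98.229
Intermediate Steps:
K = 15 (K = -3*(-5) = 15)
o(L) = 9*(-1 + L)² (o(L) = 9*(-1 + (L + 0))² = 9*(-1 + L)²)
U(n) = 137 (U(n) = 137/1 = 137*1 = 137)
√(9512 + U(o(T) + K)) = √(9512 + 137) = √9649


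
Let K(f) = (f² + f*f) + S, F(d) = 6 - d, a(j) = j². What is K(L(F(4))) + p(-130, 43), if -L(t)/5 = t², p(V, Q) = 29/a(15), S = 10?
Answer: 182279/225 ≈ 810.13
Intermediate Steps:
p(V, Q) = 29/225 (p(V, Q) = 29/(15²) = 29/225)
L(t) = -5*t²
K(f) = 10 + 2*f² (K(f) = (f² + f*f) + 10 = (f² + f²) + 10 = 2*f² + 10 = 10 + 2*f²)
K(L(F(4))) + p(-130, 43) = (10 + 2*(-5*(6 - 1*4)²)²) + 29/225 = (10 + 2*(-5*(6 - 4)²)²) + 29/225 = (10 + 2*(-5*2²)²) + 29/225 = (10 + 2*(-5*4)²) + 29/225 = (10 + 2*(-20)²) + 29/225 = (10 + 2*400) + 29/225 = (10 + 800) + 29/225 = 810 + 29/225 = 182279/225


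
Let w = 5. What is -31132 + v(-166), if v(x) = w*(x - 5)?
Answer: -31987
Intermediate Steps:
v(x) = -25 + 5*x (v(x) = 5*(x - 5) = 5*(-5 + x) = -25 + 5*x)
-31132 + v(-166) = -31132 + (-25 + 5*(-166)) = -31132 + (-25 - 830) = -31132 - 855 = -31987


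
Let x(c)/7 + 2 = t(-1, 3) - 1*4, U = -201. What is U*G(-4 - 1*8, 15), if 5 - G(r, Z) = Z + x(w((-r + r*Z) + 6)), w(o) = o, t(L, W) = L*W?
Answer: -10653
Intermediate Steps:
x(c) = -63 (x(c) = -14 + 7*(-1*3 - 1*4) = -14 + 7*(-3 - 4) = -14 + 7*(-7) = -14 - 49 = -63)
G(r, Z) = 68 - Z (G(r, Z) = 5 - (Z - 63) = 5 - (-63 + Z) = 5 + (63 - Z) = 68 - Z)
U*G(-4 - 1*8, 15) = -201*(68 - 1*15) = -201*(68 - 15) = -201*53 = -10653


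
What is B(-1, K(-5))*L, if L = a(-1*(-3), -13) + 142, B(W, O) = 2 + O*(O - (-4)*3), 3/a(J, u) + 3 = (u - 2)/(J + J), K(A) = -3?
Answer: -38900/11 ≈ -3536.4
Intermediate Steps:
a(J, u) = 3/(-3 + (-2 + u)/(2*J)) (a(J, u) = 3/(-3 + (u - 2)/(J + J)) = 3/(-3 + (-2 + u)/((2*J))) = 3/(-3 + (-2 + u)*(1/(2*J))) = 3/(-3 + (-2 + u)/(2*J)))
B(W, O) = 2 + O*(12 + O) (B(W, O) = 2 + O*(O - 1*(-12)) = 2 + O*(O + 12) = 2 + O*(12 + O))
L = 1556/11 (L = 6*(-1*(-3))/(-2 - 13 - (-6)*(-3)) + 142 = 6*3/(-2 - 13 - 6*3) + 142 = 6*3/(-2 - 13 - 18) + 142 = 6*3/(-33) + 142 = 6*3*(-1/33) + 142 = -6/11 + 142 = 1556/11 ≈ 141.45)
B(-1, K(-5))*L = (2 + (-3)**2 + 12*(-3))*(1556/11) = (2 + 9 - 36)*(1556/11) = -25*1556/11 = -38900/11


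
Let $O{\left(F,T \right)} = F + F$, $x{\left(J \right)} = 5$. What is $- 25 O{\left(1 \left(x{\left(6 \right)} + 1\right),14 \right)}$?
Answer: $-300$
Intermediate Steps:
$O{\left(F,T \right)} = 2 F$
$- 25 O{\left(1 \left(x{\left(6 \right)} + 1\right),14 \right)} = - 25 \cdot 2 \cdot 1 \left(5 + 1\right) = - 25 \cdot 2 \cdot 1 \cdot 6 = - 25 \cdot 2 \cdot 6 = \left(-25\right) 12 = -300$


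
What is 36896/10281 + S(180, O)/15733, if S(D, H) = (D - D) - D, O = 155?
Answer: 578634188/161750973 ≈ 3.5773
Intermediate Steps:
S(D, H) = -D (S(D, H) = 0 - D = -D)
36896/10281 + S(180, O)/15733 = 36896/10281 - 1*180/15733 = 36896*(1/10281) - 180*1/15733 = 36896/10281 - 180/15733 = 578634188/161750973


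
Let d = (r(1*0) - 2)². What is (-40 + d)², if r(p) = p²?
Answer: 1296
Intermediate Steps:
d = 4 (d = ((1*0)² - 2)² = (0² - 2)² = (0 - 2)² = (-2)² = 4)
(-40 + d)² = (-40 + 4)² = (-36)² = 1296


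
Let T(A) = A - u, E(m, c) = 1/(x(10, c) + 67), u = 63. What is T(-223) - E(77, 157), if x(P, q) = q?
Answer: -64065/224 ≈ -286.00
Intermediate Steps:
E(m, c) = 1/(67 + c) (E(m, c) = 1/(c + 67) = 1/(67 + c))
T(A) = -63 + A (T(A) = A - 1*63 = A - 63 = -63 + A)
T(-223) - E(77, 157) = (-63 - 223) - 1/(67 + 157) = -286 - 1/224 = -64065/224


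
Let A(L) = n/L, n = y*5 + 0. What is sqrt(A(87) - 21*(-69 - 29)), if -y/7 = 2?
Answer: 4*sqrt(973182)/87 ≈ 45.356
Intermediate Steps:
y = -14 (y = -7*2 = -14)
n = -70 (n = -14*5 + 0 = -70 + 0 = -70)
A(L) = -70/L
sqrt(A(87) - 21*(-69 - 29)) = sqrt(-70/87 - 21*(-69 - 29)) = sqrt(-70*1/87 - 21*(-98)) = sqrt(-70/87 + 2058) = sqrt(178976/87) = 4*sqrt(973182)/87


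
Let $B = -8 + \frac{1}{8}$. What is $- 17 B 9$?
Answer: $\frac{9639}{8} \approx 1204.9$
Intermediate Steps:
$B = - \frac{63}{8}$ ($B = -8 + \frac{1}{8} = - \frac{63}{8} \approx -7.875$)
$- 17 B 9 = \left(-17\right) \left(- \frac{63}{8}\right) 9 = \frac{1071}{8} \cdot 9 = \frac{9639}{8}$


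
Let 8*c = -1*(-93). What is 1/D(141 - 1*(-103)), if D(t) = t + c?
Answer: 8/2045 ≈ 0.0039120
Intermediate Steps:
c = 93/8 (c = (-1*(-93))/8 = (⅛)*93 = 93/8 ≈ 11.625)
D(t) = 93/8 + t (D(t) = t + 93/8 = 93/8 + t)
1/D(141 - 1*(-103)) = 1/(93/8 + (141 - 1*(-103))) = 1/(93/8 + (141 + 103)) = 1/(93/8 + 244) = 1/(2045/8) = 8/2045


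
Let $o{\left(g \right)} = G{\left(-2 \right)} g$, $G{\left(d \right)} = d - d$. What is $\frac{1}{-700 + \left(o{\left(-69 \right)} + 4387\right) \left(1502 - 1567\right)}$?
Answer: $- \frac{1}{285855} \approx -3.4983 \cdot 10^{-6}$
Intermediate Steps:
$G{\left(d \right)} = 0$
$o{\left(g \right)} = 0$ ($o{\left(g \right)} = 0 g = 0$)
$\frac{1}{-700 + \left(o{\left(-69 \right)} + 4387\right) \left(1502 - 1567\right)} = \frac{1}{-700 + \left(0 + 4387\right) \left(1502 - 1567\right)} = \frac{1}{-700 + 4387 \left(-65\right)} = \frac{1}{-700 - 285155} = \frac{1}{-285855} = - \frac{1}{285855}$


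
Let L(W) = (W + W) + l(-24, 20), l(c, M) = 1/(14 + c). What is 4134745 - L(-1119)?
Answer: 41369831/10 ≈ 4.1370e+6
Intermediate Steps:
L(W) = -1/10 + 2*W (L(W) = (W + W) + 1/(14 - 24) = 2*W + 1/(-10) = 2*W - 1/10 = -1/10 + 2*W)
4134745 - L(-1119) = 4134745 - (-1/10 + 2*(-1119)) = 4134745 - (-1/10 - 2238) = 4134745 - 1*(-22381/10) = 4134745 + 22381/10 = 41369831/10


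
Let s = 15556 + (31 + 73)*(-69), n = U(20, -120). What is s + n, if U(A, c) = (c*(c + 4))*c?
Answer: -1662020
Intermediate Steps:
U(A, c) = c²*(4 + c) (U(A, c) = (c*(4 + c))*c = c²*(4 + c))
n = -1670400 (n = (-120)²*(4 - 120) = 14400*(-116) = -1670400)
s = 8380 (s = 15556 + 104*(-69) = 15556 - 7176 = 8380)
s + n = 8380 - 1670400 = -1662020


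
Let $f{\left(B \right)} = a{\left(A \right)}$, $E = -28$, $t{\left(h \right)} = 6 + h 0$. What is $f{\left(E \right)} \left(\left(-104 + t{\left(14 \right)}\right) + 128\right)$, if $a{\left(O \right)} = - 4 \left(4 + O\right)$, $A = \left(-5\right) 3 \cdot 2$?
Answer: $3120$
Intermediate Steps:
$t{\left(h \right)} = 6$ ($t{\left(h \right)} = 6 + 0 = 6$)
$A = -30$ ($A = \left(-15\right) 2 = -30$)
$a{\left(O \right)} = -16 - 4 O$
$f{\left(B \right)} = 104$ ($f{\left(B \right)} = -16 - -120 = -16 + 120 = 104$)
$f{\left(E \right)} \left(\left(-104 + t{\left(14 \right)}\right) + 128\right) = 104 \left(\left(-104 + 6\right) + 128\right) = 104 \left(-98 + 128\right) = 104 \cdot 30 = 3120$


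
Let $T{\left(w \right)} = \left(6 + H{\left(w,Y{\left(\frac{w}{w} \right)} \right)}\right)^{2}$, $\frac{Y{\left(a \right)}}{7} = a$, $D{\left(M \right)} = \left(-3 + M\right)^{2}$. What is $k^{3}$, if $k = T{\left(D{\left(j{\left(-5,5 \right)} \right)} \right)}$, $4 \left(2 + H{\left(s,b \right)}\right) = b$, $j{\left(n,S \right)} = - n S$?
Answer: $\frac{148035889}{4096} \approx 36142.0$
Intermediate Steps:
$j{\left(n,S \right)} = - S n$
$Y{\left(a \right)} = 7 a$
$H{\left(s,b \right)} = -2 + \frac{b}{4}$
$T{\left(w \right)} = \frac{529}{16}$ ($T{\left(w \right)} = \left(6 + \left(-2 + \frac{7 \frac{w}{w}}{4}\right)\right)^{2} = \left(6 - \left(2 - \frac{7 \cdot 1}{4}\right)\right)^{2} = \left(6 + \left(-2 + \frac{1}{4} \cdot 7\right)\right)^{2} = \left(6 + \left(-2 + \frac{7}{4}\right)\right)^{2} = \left(6 - \frac{1}{4}\right)^{2} = \left(\frac{23}{4}\right)^{2} = \frac{529}{16}$)
$k = \frac{529}{16} \approx 33.063$
$k^{3} = \left(\frac{529}{16}\right)^{3} = \frac{148035889}{4096}$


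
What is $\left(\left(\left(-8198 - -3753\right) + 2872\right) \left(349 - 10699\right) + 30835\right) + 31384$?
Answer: $16342769$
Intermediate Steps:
$\left(\left(\left(-8198 - -3753\right) + 2872\right) \left(349 - 10699\right) + 30835\right) + 31384 = \left(\left(\left(-8198 + 3753\right) + 2872\right) \left(-10350\right) + 30835\right) + 31384 = \left(\left(-4445 + 2872\right) \left(-10350\right) + 30835\right) + 31384 = \left(\left(-1573\right) \left(-10350\right) + 30835\right) + 31384 = \left(16280550 + 30835\right) + 31384 = 16311385 + 31384 = 16342769$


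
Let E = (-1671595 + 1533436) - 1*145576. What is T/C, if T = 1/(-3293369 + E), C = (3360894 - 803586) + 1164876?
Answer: -1/13314639275136 ≈ -7.5105e-14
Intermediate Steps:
C = 3722184 (C = 2557308 + 1164876 = 3722184)
E = -283735 (E = -138159 - 145576 = -283735)
T = -1/3577104 (T = 1/(-3293369 - 283735) = 1/(-3577104) = -1/3577104 ≈ -2.7956e-7)
T/C = -1/3577104/3722184 = -1/3577104*1/3722184 = -1/13314639275136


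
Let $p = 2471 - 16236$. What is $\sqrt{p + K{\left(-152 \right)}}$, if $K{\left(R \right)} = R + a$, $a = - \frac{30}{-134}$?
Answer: $\frac{2 i \sqrt{15618102}}{67} \approx 117.97 i$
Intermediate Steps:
$a = \frac{15}{67}$ ($a = - \frac{30 \left(-1\right)}{134} = \left(-1\right) \left(- \frac{15}{67}\right) = \frac{15}{67} \approx 0.22388$)
$K{\left(R \right)} = \frac{15}{67} + R$ ($K{\left(R \right)} = R + \frac{15}{67} = \frac{15}{67} + R$)
$p = -13765$ ($p = 2471 - 16236 = -13765$)
$\sqrt{p + K{\left(-152 \right)}} = \sqrt{-13765 + \left(\frac{15}{67} - 152\right)} = \sqrt{-13765 - \frac{10169}{67}} = \sqrt{- \frac{932424}{67}} = \frac{2 i \sqrt{15618102}}{67}$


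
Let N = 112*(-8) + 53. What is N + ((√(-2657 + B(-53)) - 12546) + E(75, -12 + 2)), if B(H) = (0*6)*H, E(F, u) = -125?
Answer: -13514 + I*√2657 ≈ -13514.0 + 51.546*I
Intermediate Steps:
B(H) = 0 (B(H) = 0*H = 0)
N = -843 (N = -896 + 53 = -843)
N + ((√(-2657 + B(-53)) - 12546) + E(75, -12 + 2)) = -843 + ((√(-2657 + 0) - 12546) - 125) = -843 + ((√(-2657) - 12546) - 125) = -843 + ((I*√2657 - 12546) - 125) = -843 + ((-12546 + I*√2657) - 125) = -843 + (-12671 + I*√2657) = -13514 + I*√2657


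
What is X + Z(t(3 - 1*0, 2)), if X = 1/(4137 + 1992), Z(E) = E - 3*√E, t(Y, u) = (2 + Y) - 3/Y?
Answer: -12257/6129 ≈ -1.9998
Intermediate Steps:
t(Y, u) = 2 + Y - 3/Y
X = 1/6129 ≈ 0.00016316
X + Z(t(3 - 1*0, 2)) = 1/6129 + ((2 + (3 - 1*0) - 3/(3 - 1*0)) - 3*√(2 + (3 - 1*0) - 3/(3 - 1*0))) = 1/6129 + ((2 + (3 + 0) - 3/(3 + 0)) - 3*√(2 + (3 + 0) - 3/(3 + 0))) = 1/6129 + ((2 + 3 - 3/3) - 3*√(2 + 3 - 3/3)) = 1/6129 + ((2 + 3 - 3*⅓) - 3*√(2 + 3 - 3*⅓)) = 1/6129 + ((2 + 3 - 1) - 3*√(2 + 3 - 1)) = 1/6129 + (4 - 3*√4) = 1/6129 + (4 - 3*2) = 1/6129 + (4 - 6) = 1/6129 - 2 = -12257/6129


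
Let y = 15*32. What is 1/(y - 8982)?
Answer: -1/8502 ≈ -0.00011762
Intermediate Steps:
y = 480
1/(y - 8982) = 1/(480 - 8982) = 1/(-8502) = -1/8502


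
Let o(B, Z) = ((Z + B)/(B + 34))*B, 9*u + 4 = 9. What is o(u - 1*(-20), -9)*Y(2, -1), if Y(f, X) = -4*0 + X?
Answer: -19240/4419 ≈ -4.3539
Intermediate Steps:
u = 5/9 (u = -4/9 + (⅑)*9 = -4/9 + 1 = 5/9 ≈ 0.55556)
o(B, Z) = B*(B + Z)/(34 + B) (o(B, Z) = ((B + Z)/(34 + B))*B = B*(B + Z)/(34 + B))
Y(f, X) = X (Y(f, X) = 0 + X = X)
o(u - 1*(-20), -9)*Y(2, -1) = ((5/9 - 1*(-20))*((5/9 - 1*(-20)) - 9)/(34 + (5/9 - 1*(-20))))*(-1) = ((5/9 + 20)*((5/9 + 20) - 9)/(34 + (5/9 + 20)))*(-1) = (185*(185/9 - 9)/(9*(34 + 185/9)))*(-1) = ((185/9)*(104/9)/(491/9))*(-1) = ((185/9)*(9/491)*(104/9))*(-1) = (19240/4419)*(-1) = -19240/4419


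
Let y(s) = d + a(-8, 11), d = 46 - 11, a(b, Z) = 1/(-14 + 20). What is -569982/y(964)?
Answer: -3419892/211 ≈ -16208.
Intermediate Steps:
a(b, Z) = ⅙ (a(b, Z) = 1/6 = ⅙)
d = 35
y(s) = 211/6 (y(s) = 35 + ⅙ = 211/6)
-569982/y(964) = -569982/211/6 = -569982*6/211 = -3419892/211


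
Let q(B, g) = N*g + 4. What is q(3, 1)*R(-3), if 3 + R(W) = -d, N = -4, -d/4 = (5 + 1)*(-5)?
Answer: 0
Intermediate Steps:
d = 120 (d = -4*(5 + 1)*(-5) = -24*(-5) = -4*(-30) = 120)
R(W) = -123 (R(W) = -3 - 1*120 = -3 - 120 = -123)
q(B, g) = 4 - 4*g (q(B, g) = -4*g + 4 = 4 - 4*g)
q(3, 1)*R(-3) = (4 - 4*1)*(-123) = (4 - 4)*(-123) = 0*(-123) = 0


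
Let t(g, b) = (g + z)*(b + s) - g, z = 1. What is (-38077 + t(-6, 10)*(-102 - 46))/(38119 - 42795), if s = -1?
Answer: 4615/668 ≈ 6.9087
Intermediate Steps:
t(g, b) = -g + (1 + g)*(-1 + b) (t(g, b) = (g + 1)*(b - 1) - g = (1 + g)*(-1 + b) - g = -g + (1 + g)*(-1 + b))
(-38077 + t(-6, 10)*(-102 - 46))/(38119 - 42795) = (-38077 + (-1 + 10 - 2*(-6) + 10*(-6))*(-102 - 46))/(38119 - 42795) = (-38077 + (-1 + 10 + 12 - 60)*(-148))/(-4676) = (-38077 - 39*(-148))*(-1/4676) = (-38077 + 5772)*(-1/4676) = -32305*(-1/4676) = 4615/668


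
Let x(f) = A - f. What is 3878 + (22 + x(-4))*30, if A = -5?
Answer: 4508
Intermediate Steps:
x(f) = -5 - f
3878 + (22 + x(-4))*30 = 3878 + (22 + (-5 - 1*(-4)))*30 = 3878 + (22 + (-5 + 4))*30 = 3878 + (22 - 1)*30 = 3878 + 21*30 = 3878 + 630 = 4508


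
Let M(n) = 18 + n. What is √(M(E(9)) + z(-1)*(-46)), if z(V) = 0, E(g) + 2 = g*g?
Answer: √97 ≈ 9.8489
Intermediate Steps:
E(g) = -2 + g² (E(g) = -2 + g*g = -2 + g²)
√(M(E(9)) + z(-1)*(-46)) = √((18 + (-2 + 9²)) + 0*(-46)) = √((18 + (-2 + 81)) + 0) = √((18 + 79) + 0) = √(97 + 0) = √97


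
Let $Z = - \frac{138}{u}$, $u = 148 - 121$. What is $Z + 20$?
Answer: $\frac{134}{9} \approx 14.889$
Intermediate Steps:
$u = 27$
$Z = - \frac{46}{9}$ ($Z = - \frac{138}{27} = \left(-138\right) \frac{1}{27} = - \frac{46}{9} \approx -5.1111$)
$Z + 20 = - \frac{46}{9} + 20 = \frac{134}{9}$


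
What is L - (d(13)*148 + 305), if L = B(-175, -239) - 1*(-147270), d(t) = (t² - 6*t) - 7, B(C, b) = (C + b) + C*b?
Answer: 175944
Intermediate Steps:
B(C, b) = C + b + C*b
d(t) = -7 + t² - 6*t
L = 188681 (L = (-175 - 239 - 175*(-239)) - 1*(-147270) = (-175 - 239 + 41825) + 147270 = 41411 + 147270 = 188681)
L - (d(13)*148 + 305) = 188681 - ((-7 + 13² - 6*13)*148 + 305) = 188681 - ((-7 + 169 - 78)*148 + 305) = 188681 - (84*148 + 305) = 188681 - (12432 + 305) = 188681 - 1*12737 = 188681 - 12737 = 175944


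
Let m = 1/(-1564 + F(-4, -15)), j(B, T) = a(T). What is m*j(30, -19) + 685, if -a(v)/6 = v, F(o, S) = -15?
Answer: 1081501/1579 ≈ 684.93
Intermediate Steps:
a(v) = -6*v
j(B, T) = -6*T
m = -1/1579 (m = 1/(-1564 - 15) = 1/(-1579) = -1/1579 ≈ -0.00063331)
m*j(30, -19) + 685 = -(-6)*(-19)/1579 + 685 = -1/1579*114 + 685 = -114/1579 + 685 = 1081501/1579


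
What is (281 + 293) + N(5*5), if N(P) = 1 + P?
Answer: 600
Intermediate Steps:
(281 + 293) + N(5*5) = (281 + 293) + (1 + 5*5) = 574 + (1 + 25) = 574 + 26 = 600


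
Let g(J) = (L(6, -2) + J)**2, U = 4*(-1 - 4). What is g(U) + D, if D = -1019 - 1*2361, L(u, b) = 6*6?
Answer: -3124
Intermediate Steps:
L(u, b) = 36
U = -20 (U = 4*(-5) = -20)
D = -3380 (D = -1019 - 2361 = -3380)
g(J) = (36 + J)**2
g(U) + D = (36 - 20)**2 - 3380 = 16**2 - 3380 = 256 - 3380 = -3124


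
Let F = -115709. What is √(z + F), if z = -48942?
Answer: I*√164651 ≈ 405.77*I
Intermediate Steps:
√(z + F) = √(-48942 - 115709) = √(-164651) = I*√164651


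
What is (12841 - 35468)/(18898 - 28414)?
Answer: 22627/9516 ≈ 2.3778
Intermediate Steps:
(12841 - 35468)/(18898 - 28414) = -22627/(-9516) = -22627*(-1/9516) = 22627/9516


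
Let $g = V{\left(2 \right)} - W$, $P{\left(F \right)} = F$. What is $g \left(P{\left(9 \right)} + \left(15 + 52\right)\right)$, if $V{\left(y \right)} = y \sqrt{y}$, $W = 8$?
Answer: $-608 + 152 \sqrt{2} \approx -393.04$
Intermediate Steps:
$V{\left(y \right)} = y^{\frac{3}{2}}$
$g = -8 + 2 \sqrt{2}$ ($g = 2^{\frac{3}{2}} - 8 = 2 \sqrt{2} - 8 = -8 + 2 \sqrt{2} \approx -5.1716$)
$g \left(P{\left(9 \right)} + \left(15 + 52\right)\right) = \left(-8 + 2 \sqrt{2}\right) \left(9 + \left(15 + 52\right)\right) = \left(-8 + 2 \sqrt{2}\right) \left(9 + 67\right) = \left(-8 + 2 \sqrt{2}\right) 76 = -608 + 152 \sqrt{2}$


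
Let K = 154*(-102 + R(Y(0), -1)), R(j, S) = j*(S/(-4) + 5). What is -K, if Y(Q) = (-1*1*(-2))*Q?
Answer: 15708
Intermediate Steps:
Y(Q) = 2*Q (Y(Q) = (-1*(-2))*Q = 2*Q)
R(j, S) = j*(5 - S/4) (R(j, S) = j*(S*(-¼) + 5) = j*(-S/4 + 5) = j*(5 - S/4))
K = -15708 (K = 154*(-102 + (2*0)*(20 - 1*(-1))/4) = 154*(-102 + (¼)*0*(20 + 1)) = 154*(-102 + (¼)*0*21) = 154*(-102 + 0) = 154*(-102) = -15708)
-K = -1*(-15708) = 15708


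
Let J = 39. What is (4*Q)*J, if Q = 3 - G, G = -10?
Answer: 2028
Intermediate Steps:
Q = 13 (Q = 3 - 1*(-10) = 3 + 10 = 13)
(4*Q)*J = (4*13)*39 = 52*39 = 2028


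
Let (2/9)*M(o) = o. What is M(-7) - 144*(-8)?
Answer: 2241/2 ≈ 1120.5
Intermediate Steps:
M(o) = 9*o/2
M(-7) - 144*(-8) = (9/2)*(-7) - 144*(-8) = -63/2 - 9*(-128) = -63/2 + 1152 = 2241/2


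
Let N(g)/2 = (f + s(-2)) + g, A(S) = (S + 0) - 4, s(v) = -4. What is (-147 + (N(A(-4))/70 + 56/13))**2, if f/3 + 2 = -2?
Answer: 4255866169/207025 ≈ 20557.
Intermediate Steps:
f = -12 (f = -6 + 3*(-2) = -6 - 6 = -12)
A(S) = -4 + S (A(S) = S - 4 = -4 + S)
N(g) = -32 + 2*g (N(g) = 2*((-12 - 4) + g) = 2*(-16 + g) = -32 + 2*g)
(-147 + (N(A(-4))/70 + 56/13))**2 = (-147 + ((-32 + 2*(-4 - 4))/70 + 56/13))**2 = (-147 + ((-32 + 2*(-8))*(1/70) + 56*(1/13)))**2 = (-147 + ((-32 - 16)*(1/70) + 56/13))**2 = (-147 + (-48*1/70 + 56/13))**2 = (-147 + (-24/35 + 56/13))**2 = (-147 + 1648/455)**2 = (-65237/455)**2 = 4255866169/207025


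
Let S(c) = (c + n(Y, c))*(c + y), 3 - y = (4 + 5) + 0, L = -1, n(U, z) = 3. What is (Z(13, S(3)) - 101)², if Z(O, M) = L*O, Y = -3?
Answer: 12996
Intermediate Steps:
y = -6 (y = 3 - ((4 + 5) + 0) = 3 - (9 + 0) = 3 - 1*9 = 3 - 9 = -6)
S(c) = (-6 + c)*(3 + c) (S(c) = (c + 3)*(c - 6) = (3 + c)*(-6 + c) = (-6 + c)*(3 + c))
Z(O, M) = -O
(Z(13, S(3)) - 101)² = (-1*13 - 101)² = (-13 - 101)² = (-114)² = 12996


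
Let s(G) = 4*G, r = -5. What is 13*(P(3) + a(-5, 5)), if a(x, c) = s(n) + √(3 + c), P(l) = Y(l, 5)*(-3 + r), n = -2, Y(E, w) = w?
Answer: -624 + 26*√2 ≈ -587.23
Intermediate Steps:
P(l) = -40 (P(l) = 5*(-3 - 5) = 5*(-8) = -40)
a(x, c) = -8 + √(3 + c) (a(x, c) = 4*(-2) + √(3 + c) = -8 + √(3 + c))
13*(P(3) + a(-5, 5)) = 13*(-40 + (-8 + √(3 + 5))) = 13*(-40 + (-8 + √8)) = 13*(-40 + (-8 + 2*√2)) = 13*(-48 + 2*√2) = -624 + 26*√2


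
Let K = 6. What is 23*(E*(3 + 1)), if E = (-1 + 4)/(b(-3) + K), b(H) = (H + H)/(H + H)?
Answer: 276/7 ≈ 39.429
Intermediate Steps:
b(H) = 1 (b(H) = (2*H)/((2*H)) = (2*H)*(1/(2*H)) = 1)
E = 3/7 (E = (-1 + 4)/(1 + 6) = 3/7 ≈ 0.42857)
23*(E*(3 + 1)) = 23*(3*(3 + 1)/7) = 23*((3/7)*4) = 23*(12/7) = 276/7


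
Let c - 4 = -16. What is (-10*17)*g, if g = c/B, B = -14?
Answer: -1020/7 ≈ -145.71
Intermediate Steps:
c = -12 (c = 4 - 16 = -12)
g = 6/7 (g = -12/(-14) = -12*(-1/14) = 6/7 ≈ 0.85714)
(-10*17)*g = -10*17*(6/7) = -170*6/7 = -1020/7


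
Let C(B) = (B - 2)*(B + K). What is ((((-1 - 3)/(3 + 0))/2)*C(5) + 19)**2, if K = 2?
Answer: 25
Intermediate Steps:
C(B) = (-2 + B)*(2 + B) (C(B) = (B - 2)*(B + 2) = (-2 + B)*(2 + B))
((((-1 - 3)/(3 + 0))/2)*C(5) + 19)**2 = ((((-1 - 3)/(3 + 0))/2)*(-4 + 5**2) + 19)**2 = ((-4/3*(1/2))*(-4 + 25) + 19)**2 = ((-4*1/3*(1/2))*21 + 19)**2 = (-4/3*1/2*21 + 19)**2 = (-2/3*21 + 19)**2 = (-14 + 19)**2 = 5**2 = 25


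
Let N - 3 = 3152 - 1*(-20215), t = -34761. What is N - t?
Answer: 58131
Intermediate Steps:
N = 23370 (N = 3 + (3152 - 1*(-20215)) = 3 + (3152 + 20215) = 3 + 23367 = 23370)
N - t = 23370 - 1*(-34761) = 23370 + 34761 = 58131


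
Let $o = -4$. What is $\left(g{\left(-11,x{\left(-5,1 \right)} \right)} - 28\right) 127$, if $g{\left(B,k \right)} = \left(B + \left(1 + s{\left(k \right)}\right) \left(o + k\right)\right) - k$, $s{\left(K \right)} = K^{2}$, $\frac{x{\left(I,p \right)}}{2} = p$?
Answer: $-6477$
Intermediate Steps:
$x{\left(I,p \right)} = 2 p$
$g{\left(B,k \right)} = B - k + \left(1 + k^{2}\right) \left(-4 + k\right)$ ($g{\left(B,k \right)} = \left(B + \left(1 + k^{2}\right) \left(-4 + k\right)\right) - k = B - k + \left(1 + k^{2}\right) \left(-4 + k\right)$)
$\left(g{\left(-11,x{\left(-5,1 \right)} \right)} - 28\right) 127 = \left(\left(-4 - 11 + \left(2 \cdot 1\right)^{3} - 4 \left(2 \cdot 1\right)^{2}\right) - 28\right) 127 = \left(\left(-4 - 11 + 2^{3} - 4 \cdot 2^{2}\right) - 28\right) 127 = \left(\left(-4 - 11 + 8 - 16\right) - 28\right) 127 = \left(-23 - 28\right) 127 = \left(-51\right) 127 = -6477$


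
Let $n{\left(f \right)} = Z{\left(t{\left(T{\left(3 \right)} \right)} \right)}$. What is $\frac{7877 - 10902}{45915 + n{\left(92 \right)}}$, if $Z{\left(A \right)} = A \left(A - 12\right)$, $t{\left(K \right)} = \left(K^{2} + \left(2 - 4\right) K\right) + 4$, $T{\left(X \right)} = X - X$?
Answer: $- \frac{3025}{45883} \approx -0.065929$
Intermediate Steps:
$T{\left(X \right)} = 0$
$t{\left(K \right)} = 4 + K^{2} - 2 K$ ($t{\left(K \right)} = \left(K^{2} - 2 K\right) + 4 = 4 + K^{2} - 2 K$)
$Z{\left(A \right)} = A \left(-12 + A\right)$
$n{\left(f \right)} = -32$ ($n{\left(f \right)} = \left(4 + 0^{2} - 0\right) \left(-12 + \left(4 + 0^{2} - 0\right)\right) = \left(4 + 0 + 0\right) \left(-12 + \left(4 + 0 + 0\right)\right) = 4 \left(-12 + 4\right) = 4 \left(-8\right) = -32$)
$\frac{7877 - 10902}{45915 + n{\left(92 \right)}} = \frac{7877 - 10902}{45915 - 32} = - \frac{3025}{45883}$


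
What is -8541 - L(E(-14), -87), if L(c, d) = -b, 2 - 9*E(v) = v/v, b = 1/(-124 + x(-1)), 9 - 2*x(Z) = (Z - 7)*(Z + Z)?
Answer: -2177957/255 ≈ -8541.0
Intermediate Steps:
x(Z) = 9/2 - Z*(-7 + Z) (x(Z) = 9/2 - (Z - 7)*(Z + Z)/2 = 9/2 - (-7 + Z)*2*Z/2 = 9/2 - Z*(-7 + Z))
b = -2/255 (b = 1/(-124 + (9/2 - 1*(-1)² + 7*(-1))) = 1/(-124 + (9/2 - 1*1 - 7)) = 1/(-124 + (9/2 - 1 - 7)) = 1/(-124 - 7/2) = 1/(-255/2) = -2/255 ≈ -0.0078431)
E(v) = ⅑ (E(v) = 2/9 - v/(9*v) = 2/9 - ⅑*1 = 2/9 - ⅑ = ⅑)
L(c, d) = 2/255 (L(c, d) = -1*(-2/255) = 2/255)
-8541 - L(E(-14), -87) = -8541 - 1*2/255 = -8541 - 2/255 = -2177957/255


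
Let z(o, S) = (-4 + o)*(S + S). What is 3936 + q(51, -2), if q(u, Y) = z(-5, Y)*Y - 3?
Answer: 3861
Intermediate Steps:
z(o, S) = 2*S*(-4 + o) (z(o, S) = (-4 + o)*(2*S) = 2*S*(-4 + o))
q(u, Y) = -3 - 18*Y² (q(u, Y) = (2*Y*(-4 - 5))*Y - 3 = (2*Y*(-9))*Y - 3 = (-18*Y)*Y - 3 = -18*Y² - 3 = -3 - 18*Y²)
3936 + q(51, -2) = 3936 + (-3 - 18*(-2)²) = 3936 + (-3 - 18*4) = 3936 + (-3 - 72) = 3936 - 75 = 3861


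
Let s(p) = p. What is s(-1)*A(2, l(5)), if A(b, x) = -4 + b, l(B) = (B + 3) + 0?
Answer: 2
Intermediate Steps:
l(B) = 3 + B (l(B) = (3 + B) + 0 = 3 + B)
s(-1)*A(2, l(5)) = -(-4 + 2) = -1*(-2) = 2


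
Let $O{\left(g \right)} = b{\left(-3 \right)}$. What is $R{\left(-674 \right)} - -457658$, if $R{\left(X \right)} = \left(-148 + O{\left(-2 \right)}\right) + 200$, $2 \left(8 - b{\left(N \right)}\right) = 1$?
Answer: $\frac{915435}{2} \approx 4.5772 \cdot 10^{5}$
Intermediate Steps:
$b{\left(N \right)} = \frac{15}{2}$ ($b{\left(N \right)} = 8 - \frac{1}{2} = \frac{15}{2}$)
$O{\left(g \right)} = \frac{15}{2}$
$R{\left(X \right)} = \frac{119}{2}$ ($R{\left(X \right)} = \left(-148 + \frac{15}{2}\right) + 200 = - \frac{281}{2} + 200 = \frac{119}{2}$)
$R{\left(-674 \right)} - -457658 = \frac{119}{2} - -457658 = \frac{119}{2} + 457658 = \frac{915435}{2}$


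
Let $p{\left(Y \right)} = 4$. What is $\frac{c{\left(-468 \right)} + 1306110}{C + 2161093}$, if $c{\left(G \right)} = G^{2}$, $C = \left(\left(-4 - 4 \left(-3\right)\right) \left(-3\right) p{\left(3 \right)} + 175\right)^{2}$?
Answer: $\frac{58659}{83359} \approx 0.70369$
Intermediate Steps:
$C = 6241$ ($C = \left(\left(-4 - 4 \left(-3\right)\right) \left(-3\right) 4 + 175\right)^{2} = \left(\left(-4 - -12\right) \left(-3\right) 4 + 175\right)^{2} = \left(\left(-4 + 12\right) \left(-3\right) 4 + 175\right)^{2} = \left(8 \left(-3\right) 4 + 175\right)^{2} = \left(\left(-24\right) 4 + 175\right)^{2} = \left(-96 + 175\right)^{2} = 79^{2} = 6241$)
$\frac{c{\left(-468 \right)} + 1306110}{C + 2161093} = \frac{\left(-468\right)^{2} + 1306110}{6241 + 2161093} = \frac{219024 + 1306110}{2167334} = 1525134 \cdot \frac{1}{2167334} = \frac{58659}{83359}$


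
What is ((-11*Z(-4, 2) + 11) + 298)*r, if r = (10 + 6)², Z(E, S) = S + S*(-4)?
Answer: 96000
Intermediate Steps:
Z(E, S) = -3*S (Z(E, S) = S - 4*S = -3*S)
r = 256 (r = 16² = 256)
((-11*Z(-4, 2) + 11) + 298)*r = ((-(-33)*2 + 11) + 298)*256 = ((-11*(-6) + 11) + 298)*256 = ((66 + 11) + 298)*256 = (77 + 298)*256 = 375*256 = 96000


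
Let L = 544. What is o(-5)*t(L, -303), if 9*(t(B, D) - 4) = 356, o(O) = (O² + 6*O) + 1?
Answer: -1568/9 ≈ -174.22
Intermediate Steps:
o(O) = 1 + O² + 6*O
t(B, D) = 392/9 (t(B, D) = 4 + (⅑)*356 = 4 + 356/9 = 392/9)
o(-5)*t(L, -303) = (1 + (-5)² + 6*(-5))*(392/9) = (1 + 25 - 30)*(392/9) = -4*392/9 = -1568/9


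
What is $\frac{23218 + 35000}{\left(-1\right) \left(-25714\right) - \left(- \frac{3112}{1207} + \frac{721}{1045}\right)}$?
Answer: $\frac{73431236670}{32435835703} \approx 2.2639$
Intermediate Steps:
$\frac{23218 + 35000}{\left(-1\right) \left(-25714\right) - \left(- \frac{3112}{1207} + \frac{721}{1045}\right)} = \frac{58218}{25714 - - \frac{2381793}{1261315}} = \frac{58218}{25714 + \left(- \frac{721}{1045} + \frac{3112}{1207}\right)} = \frac{58218}{25714 + \frac{2381793}{1261315}} = \frac{58218}{\frac{32435835703}{1261315}} = 58218 \cdot \frac{1261315}{32435835703} = \frac{73431236670}{32435835703}$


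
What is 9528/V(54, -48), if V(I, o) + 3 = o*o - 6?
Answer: 3176/765 ≈ 4.1516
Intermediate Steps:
V(I, o) = -9 + o**2 (V(I, o) = -3 + (o*o - 6) = -3 + (o**2 - 6) = -3 + (-6 + o**2) = -9 + o**2)
9528/V(54, -48) = 9528/(-9 + (-48)**2) = 9528/(-9 + 2304) = 9528/2295 = 9528*(1/2295) = 3176/765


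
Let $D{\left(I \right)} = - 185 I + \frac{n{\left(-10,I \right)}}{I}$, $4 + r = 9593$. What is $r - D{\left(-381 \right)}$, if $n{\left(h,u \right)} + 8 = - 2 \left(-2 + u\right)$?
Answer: $- \frac{23200618}{381} \approx -60894.0$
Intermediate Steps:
$r = 9589$ ($r = -4 + 9593 = 9589$)
$n{\left(h,u \right)} = -4 - 2 u$ ($n{\left(h,u \right)} = -8 - 2 \left(-2 + u\right) = -8 - \left(-4 + 2 u\right) = -4 - 2 u$)
$D{\left(I \right)} = - 185 I + \frac{-4 - 2 I}{I}$
$r - D{\left(-381 \right)} = 9589 - \left(-2 - -70485 - \frac{4}{-381}\right) = 9589 - \left(-2 + 70485 - - \frac{4}{381}\right) = 9589 - \left(-2 + 70485 + \frac{4}{381}\right) = 9589 - \frac{26854027}{381} = - \frac{23200618}{381}$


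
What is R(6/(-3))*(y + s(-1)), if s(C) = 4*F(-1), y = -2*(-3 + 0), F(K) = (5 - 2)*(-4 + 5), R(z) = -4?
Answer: -72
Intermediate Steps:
F(K) = 3 (F(K) = 3*1 = 3)
y = 6 (y = -2*(-3) = 6)
s(C) = 12 (s(C) = 4*3 = 12)
R(6/(-3))*(y + s(-1)) = -4*(6 + 12) = -4*18 = -72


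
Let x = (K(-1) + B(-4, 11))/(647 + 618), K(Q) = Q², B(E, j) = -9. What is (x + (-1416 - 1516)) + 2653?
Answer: -352943/1265 ≈ -279.01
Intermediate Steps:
x = -8/1265 (x = ((-1)² - 9)/(647 + 618) = (1 - 9)/1265 = -8*1/1265 = -8/1265 ≈ -0.0063241)
(x + (-1416 - 1516)) + 2653 = (-8/1265 + (-1416 - 1516)) + 2653 = (-8/1265 - 2932) + 2653 = -3708988/1265 + 2653 = -352943/1265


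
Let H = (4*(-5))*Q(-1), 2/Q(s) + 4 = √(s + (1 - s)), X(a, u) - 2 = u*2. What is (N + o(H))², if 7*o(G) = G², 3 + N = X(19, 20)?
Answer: 16459249/3969 ≈ 4147.0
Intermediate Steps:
X(a, u) = 2 + 2*u (X(a, u) = 2 + u*2 = 2 + 2*u)
Q(s) = -⅔ (Q(s) = 2/(-4 + √(s + (1 - s))) = 2/(-4 + √1) = 2/(-4 + 1) = 2/(-3) = 2*(-⅓) = -⅔)
N = 39 (N = -3 + (2 + 2*20) = -3 + (2 + 40) = -3 + 42 = 39)
H = 40/3 (H = (4*(-5))*(-⅔) = -20*(-⅔) = 40/3 ≈ 13.333)
o(G) = G²/7
(N + o(H))² = (39 + (40/3)²/7)² = (39 + (⅐)*(1600/9))² = (39 + 1600/63)² = (4057/63)² = 16459249/3969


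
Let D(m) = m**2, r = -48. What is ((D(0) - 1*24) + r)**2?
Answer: 5184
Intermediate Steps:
((D(0) - 1*24) + r)**2 = ((0**2 - 1*24) - 48)**2 = ((0 - 24) - 48)**2 = (-24 - 48)**2 = (-72)**2 = 5184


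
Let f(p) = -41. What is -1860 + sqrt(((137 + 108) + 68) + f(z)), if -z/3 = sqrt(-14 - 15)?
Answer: -1860 + 4*sqrt(17) ≈ -1843.5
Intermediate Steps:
z = -3*I*sqrt(29) (z = -3*sqrt(-14 - 15) = -3*I*sqrt(29) ≈ -16.155*I)
-1860 + sqrt(((137 + 108) + 68) + f(z)) = -1860 + sqrt(((137 + 108) + 68) - 41) = -1860 + sqrt((245 + 68) - 41) = -1860 + sqrt(313 - 41) = -1860 + sqrt(272) = -1860 + 4*sqrt(17)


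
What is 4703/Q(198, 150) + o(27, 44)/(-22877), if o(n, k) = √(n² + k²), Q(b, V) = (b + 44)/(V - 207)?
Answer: -268071/242 - √2665/22877 ≈ -1107.7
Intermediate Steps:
Q(b, V) = (44 + b)/(-207 + V)
o(n, k) = √(k² + n²)
4703/Q(198, 150) + o(27, 44)/(-22877) = 4703/(((44 + 198)/(-207 + 150))) + √(44² + 27²)/(-22877) = 4703/((242/(-57))) + √(1936 + 729)*(-1/22877) = 4703/((-1/57*242)) + √2665*(-1/22877) = 4703/(-242/57) - √2665/22877 = 4703*(-57/242) - √2665/22877 = -268071/242 - √2665/22877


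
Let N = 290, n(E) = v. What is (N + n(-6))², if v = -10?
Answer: 78400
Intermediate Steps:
n(E) = -10
(N + n(-6))² = (290 - 10)² = 280² = 78400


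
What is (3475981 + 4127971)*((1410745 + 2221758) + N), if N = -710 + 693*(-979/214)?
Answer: 2952330382903880/107 ≈ 2.7592e+13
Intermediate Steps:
N = -830387/214 (N = -710 + 693*(-979*1/214) = -710 + 693*(-979/214) = -710 - 678447/214 = -830387/214 ≈ -3880.3)
(3475981 + 4127971)*((1410745 + 2221758) + N) = (3475981 + 4127971)*((1410745 + 2221758) - 830387/214) = 7603952*(3632503 - 830387/214) = 7603952*(776525255/214) = 2952330382903880/107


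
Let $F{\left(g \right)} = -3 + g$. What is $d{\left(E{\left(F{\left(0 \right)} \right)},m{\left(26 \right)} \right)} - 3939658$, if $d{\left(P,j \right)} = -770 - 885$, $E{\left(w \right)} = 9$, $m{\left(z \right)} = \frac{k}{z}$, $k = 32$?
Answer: $-3941313$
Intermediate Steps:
$m{\left(z \right)} = \frac{32}{z}$
$d{\left(P,j \right)} = -1655$
$d{\left(E{\left(F{\left(0 \right)} \right)},m{\left(26 \right)} \right)} - 3939658 = -1655 - 3939658 = -3941313$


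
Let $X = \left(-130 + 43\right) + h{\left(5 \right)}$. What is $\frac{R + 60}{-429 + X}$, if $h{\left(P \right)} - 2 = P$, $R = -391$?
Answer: $\frac{331}{509} \approx 0.65029$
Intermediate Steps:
$h{\left(P \right)} = 2 + P$
$X = -80$ ($X = \left(-130 + 43\right) + \left(2 + 5\right) = -87 + 7 = -80$)
$\frac{R + 60}{-429 + X} = \frac{-391 + 60}{-429 - 80} = - \frac{331}{-509} = \left(-331\right) \left(- \frac{1}{509}\right) = \frac{331}{509}$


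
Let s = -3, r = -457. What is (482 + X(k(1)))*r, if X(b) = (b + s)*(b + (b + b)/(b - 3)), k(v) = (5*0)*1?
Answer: -220274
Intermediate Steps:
k(v) = 0 (k(v) = 0*1 = 0)
X(b) = (-3 + b)*(b + 2*b/(-3 + b)) (X(b) = (b - 3)*(b + (b + b)/(b - 3)) = (-3 + b)*(b + (2*b)/(-3 + b)) = (-3 + b)*(b + 2*b/(-3 + b)))
(482 + X(k(1)))*r = (482 + 0*(-1 + 0))*(-457) = (482 + 0*(-1))*(-457) = (482 + 0)*(-457) = 482*(-457) = -220274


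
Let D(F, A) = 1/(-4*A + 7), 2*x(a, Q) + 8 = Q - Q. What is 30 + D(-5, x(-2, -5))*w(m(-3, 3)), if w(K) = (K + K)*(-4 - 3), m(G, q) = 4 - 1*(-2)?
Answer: 606/23 ≈ 26.348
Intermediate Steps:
x(a, Q) = -4 (x(a, Q) = -4 + (Q - Q)/2 = -4 + (½)*0 = -4 + 0 = -4)
m(G, q) = 6 (m(G, q) = 4 + 2 = 6)
D(F, A) = 1/(7 - 4*A)
w(K) = -14*K (w(K) = (2*K)*(-7) = -14*K)
30 + D(-5, x(-2, -5))*w(m(-3, 3)) = 30 + (-1/(-7 + 4*(-4)))*(-14*6) = 30 - 1/(-7 - 16)*(-84) = 30 - 1/(-23)*(-84) = 30 - 1*(-1/23)*(-84) = 30 + (1/23)*(-84) = 30 - 84/23 = 606/23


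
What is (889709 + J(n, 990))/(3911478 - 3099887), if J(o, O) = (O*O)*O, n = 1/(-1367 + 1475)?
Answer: 971188709/811591 ≈ 1196.6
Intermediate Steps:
n = 1/108 ≈ 0.0092593
J(o, O) = O**3 (J(o, O) = O**2*O = O**3)
(889709 + J(n, 990))/(3911478 - 3099887) = (889709 + 990**3)/(3911478 - 3099887) = (889709 + 970299000)/811591 = 971188709*(1/811591) = 971188709/811591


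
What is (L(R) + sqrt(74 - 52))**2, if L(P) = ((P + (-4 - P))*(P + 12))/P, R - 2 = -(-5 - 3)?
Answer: 2486/25 - 88*sqrt(22)/5 ≈ 16.889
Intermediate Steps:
R = 10 (R = 2 - (-5 - 3) = 2 - 1*(-8) = 2 + 8 = 10)
L(P) = (-48 - 4*P)/P (L(P) = (-4*(12 + P))/P = (-48 - 4*P)/P)
(L(R) + sqrt(74 - 52))**2 = ((-4 - 48/10) + sqrt(74 - 52))**2 = ((-4 - 48*1/10) + sqrt(22))**2 = ((-4 - 24/5) + sqrt(22))**2 = (-44/5 + sqrt(22))**2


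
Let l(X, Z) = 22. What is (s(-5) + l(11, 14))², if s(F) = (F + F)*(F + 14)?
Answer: 4624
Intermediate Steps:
s(F) = 2*F*(14 + F) (s(F) = (2*F)*(14 + F) = 2*F*(14 + F))
(s(-5) + l(11, 14))² = (2*(-5)*(14 - 5) + 22)² = (2*(-5)*9 + 22)² = (-90 + 22)² = (-68)² = 4624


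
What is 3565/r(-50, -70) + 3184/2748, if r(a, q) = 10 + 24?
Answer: 2476219/23358 ≈ 106.01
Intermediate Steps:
r(a, q) = 34
3565/r(-50, -70) + 3184/2748 = 3565/34 + 3184/2748 = 3565*(1/34) + 3184*(1/2748) = 3565/34 + 796/687 = 2476219/23358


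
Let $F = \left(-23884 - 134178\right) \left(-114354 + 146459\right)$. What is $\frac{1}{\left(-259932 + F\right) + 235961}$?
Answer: $- \frac{1}{5074604481} \approx -1.9706 \cdot 10^{-10}$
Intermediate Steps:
$F = -5074580510$ ($F = \left(-158062\right) 32105 = -5074580510$)
$\frac{1}{\left(-259932 + F\right) + 235961} = \frac{1}{\left(-259932 - 5074580510\right) + 235961} = \frac{1}{-5074840442 + 235961} = \frac{1}{-5074604481} = - \frac{1}{5074604481}$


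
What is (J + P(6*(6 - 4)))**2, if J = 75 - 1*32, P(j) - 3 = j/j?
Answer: 2209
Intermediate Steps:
P(j) = 4 (P(j) = 3 + j/j = 3 + 1 = 4)
J = 43 (J = 75 - 32 = 43)
(J + P(6*(6 - 4)))**2 = (43 + 4)**2 = 47**2 = 2209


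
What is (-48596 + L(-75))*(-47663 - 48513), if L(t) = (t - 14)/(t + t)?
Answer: 350528387368/75 ≈ 4.6737e+9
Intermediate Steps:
L(t) = (-14 + t)/(2*t) (L(t) = (-14 + t)/((2*t)) = (-14 + t)*(1/(2*t)) = (-14 + t)/(2*t))
(-48596 + L(-75))*(-47663 - 48513) = (-48596 + (1/2)*(-14 - 75)/(-75))*(-47663 - 48513) = (-48596 + (1/2)*(-1/75)*(-89))*(-96176) = (-48596 + 89/150)*(-96176) = -7289311/150*(-96176) = 350528387368/75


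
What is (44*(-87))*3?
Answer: -11484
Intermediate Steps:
(44*(-87))*3 = -3828*3 = -11484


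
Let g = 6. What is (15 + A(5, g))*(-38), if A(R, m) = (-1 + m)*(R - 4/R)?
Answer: -1368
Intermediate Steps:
(15 + A(5, g))*(-38) = (15 + (4 - 4*6 + 5²*(-1 + 6))/5)*(-38) = (15 + (4 - 24 + 25*5)/5)*(-38) = (15 + (4 - 24 + 125)/5)*(-38) = (15 + (⅕)*105)*(-38) = (15 + 21)*(-38) = 36*(-38) = -1368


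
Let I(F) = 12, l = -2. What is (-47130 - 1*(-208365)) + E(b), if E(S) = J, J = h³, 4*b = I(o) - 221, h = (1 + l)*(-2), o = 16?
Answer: 161243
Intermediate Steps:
h = 2 (h = (1 - 2)*(-2) = -1*(-2) = 2)
b = -209/4 (b = (12 - 221)/4 = (¼)*(-209) = -209/4 ≈ -52.250)
J = 8 (J = 2³ = 8)
E(S) = 8
(-47130 - 1*(-208365)) + E(b) = (-47130 - 1*(-208365)) + 8 = (-47130 + 208365) + 8 = 161235 + 8 = 161243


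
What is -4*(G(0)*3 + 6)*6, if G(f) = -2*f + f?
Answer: -144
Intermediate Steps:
G(f) = -f
-4*(G(0)*3 + 6)*6 = -4*(-1*0*3 + 6)*6 = -4*(0*3 + 6)*6 = -4*(0 + 6)*6 = -4*6*6 = -24*6 = -144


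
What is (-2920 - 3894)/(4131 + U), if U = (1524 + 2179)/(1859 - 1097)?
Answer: -5192268/3151525 ≈ -1.6475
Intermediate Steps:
U = 3703/762 ≈ 4.8596
(-2920 - 3894)/(4131 + U) = (-2920 - 3894)/(4131 + 3703/762) = -6814/3151525/762 = -6814*762/3151525 = -5192268/3151525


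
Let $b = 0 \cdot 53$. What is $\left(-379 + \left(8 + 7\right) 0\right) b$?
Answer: $0$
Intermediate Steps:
$b = 0$
$\left(-379 + \left(8 + 7\right) 0\right) b = \left(-379 + \left(8 + 7\right) 0\right) 0 = \left(-379 + 15 \cdot 0\right) 0 = \left(-379 + 0\right) 0 = \left(-379\right) 0 = 0$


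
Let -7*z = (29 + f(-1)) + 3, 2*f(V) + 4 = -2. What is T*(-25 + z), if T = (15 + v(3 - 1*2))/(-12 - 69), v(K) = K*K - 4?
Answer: 272/63 ≈ 4.3175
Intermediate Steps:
v(K) = -4 + K² (v(K) = K² - 4 = -4 + K²)
f(V) = -3 (f(V) = -2 + (½)*(-2) = -2 - 1 = -3)
z = -29/7 (z = -((29 - 3) + 3)/7 = -(26 + 3)/7 = -⅐*29 = -29/7 ≈ -4.1429)
T = -4/27 (T = (15 + (-4 + (3 - 1*2)²))/(-12 - 69) = (15 + (-4 + (3 - 2)²))/(-81) = (15 + (-4 + 1²))*(-1/81) = (15 + (-4 + 1))*(-1/81) = (15 - 3)*(-1/81) = 12*(-1/81) = -4/27 ≈ -0.14815)
T*(-25 + z) = -4*(-25 - 29/7)/27 = -4/27*(-204/7) = 272/63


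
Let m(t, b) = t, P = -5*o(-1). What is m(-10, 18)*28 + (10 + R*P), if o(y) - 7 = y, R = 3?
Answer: -360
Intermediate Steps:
o(y) = 7 + y
P = -30 (P = -5*(7 - 1) = -5*6 = -30)
m(-10, 18)*28 + (10 + R*P) = -10*28 + (10 + 3*(-30)) = -280 + (10 - 90) = -280 - 80 = -360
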